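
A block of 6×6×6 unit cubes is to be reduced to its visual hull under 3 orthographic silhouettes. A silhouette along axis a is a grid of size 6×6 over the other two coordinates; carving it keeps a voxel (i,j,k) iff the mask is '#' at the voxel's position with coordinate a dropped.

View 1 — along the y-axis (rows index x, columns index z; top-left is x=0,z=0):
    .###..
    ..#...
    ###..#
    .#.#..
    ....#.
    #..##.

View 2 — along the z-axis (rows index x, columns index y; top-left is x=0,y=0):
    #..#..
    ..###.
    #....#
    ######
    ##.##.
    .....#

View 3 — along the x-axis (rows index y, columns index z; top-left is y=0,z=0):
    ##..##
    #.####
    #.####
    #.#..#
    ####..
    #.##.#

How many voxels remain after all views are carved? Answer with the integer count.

full grid |V| = 216
step 1: project along y, AND mask (14/36) → |grid| = 84
step 2: project along z, AND mask (18/36) → |grid| = 36
step 3: project along x, AND mask (25/36) → |grid| = 21

remaining voxels: 21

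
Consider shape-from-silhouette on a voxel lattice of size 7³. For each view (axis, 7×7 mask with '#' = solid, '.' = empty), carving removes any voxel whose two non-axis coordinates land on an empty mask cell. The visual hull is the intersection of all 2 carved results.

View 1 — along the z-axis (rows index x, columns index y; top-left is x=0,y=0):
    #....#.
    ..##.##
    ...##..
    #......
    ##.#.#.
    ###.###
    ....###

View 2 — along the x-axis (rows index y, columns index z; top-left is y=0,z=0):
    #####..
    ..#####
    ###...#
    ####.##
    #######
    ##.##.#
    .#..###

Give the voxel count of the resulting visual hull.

voxel count = 114

full grid |V| = 343
step 1: project along z, AND mask (22/49) → |grid| = 154
step 2: project along x, AND mask (36/49) → |grid| = 114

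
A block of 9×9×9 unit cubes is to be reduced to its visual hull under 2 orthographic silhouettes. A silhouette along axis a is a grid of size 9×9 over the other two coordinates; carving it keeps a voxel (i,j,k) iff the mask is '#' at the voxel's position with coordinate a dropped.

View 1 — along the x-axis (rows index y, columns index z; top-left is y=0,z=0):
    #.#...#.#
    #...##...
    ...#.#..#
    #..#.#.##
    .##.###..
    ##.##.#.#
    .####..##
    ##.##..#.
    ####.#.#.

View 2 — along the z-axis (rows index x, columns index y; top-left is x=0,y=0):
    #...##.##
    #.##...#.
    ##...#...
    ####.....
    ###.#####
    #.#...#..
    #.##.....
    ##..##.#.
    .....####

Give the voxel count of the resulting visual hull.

remaining voxels: 180

initial block: 9^3 = 729
V1 x: intersect with YZ mask (43 set) -- 387 left
V2 z: intersect with XY mask (39 set) -- 180 left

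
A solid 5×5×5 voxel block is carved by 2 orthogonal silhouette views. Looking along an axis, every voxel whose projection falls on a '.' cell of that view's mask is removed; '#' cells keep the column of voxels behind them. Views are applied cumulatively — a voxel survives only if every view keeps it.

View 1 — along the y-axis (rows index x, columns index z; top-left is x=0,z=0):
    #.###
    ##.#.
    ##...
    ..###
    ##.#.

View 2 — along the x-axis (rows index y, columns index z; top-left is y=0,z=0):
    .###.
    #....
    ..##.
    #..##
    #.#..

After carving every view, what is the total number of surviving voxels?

35 voxels

start: 5×5×5 = 125 voxels
V1 y: intersect with XZ mask (15 set) -- 75 left
V2 x: intersect with YZ mask (11 set) -- 35 left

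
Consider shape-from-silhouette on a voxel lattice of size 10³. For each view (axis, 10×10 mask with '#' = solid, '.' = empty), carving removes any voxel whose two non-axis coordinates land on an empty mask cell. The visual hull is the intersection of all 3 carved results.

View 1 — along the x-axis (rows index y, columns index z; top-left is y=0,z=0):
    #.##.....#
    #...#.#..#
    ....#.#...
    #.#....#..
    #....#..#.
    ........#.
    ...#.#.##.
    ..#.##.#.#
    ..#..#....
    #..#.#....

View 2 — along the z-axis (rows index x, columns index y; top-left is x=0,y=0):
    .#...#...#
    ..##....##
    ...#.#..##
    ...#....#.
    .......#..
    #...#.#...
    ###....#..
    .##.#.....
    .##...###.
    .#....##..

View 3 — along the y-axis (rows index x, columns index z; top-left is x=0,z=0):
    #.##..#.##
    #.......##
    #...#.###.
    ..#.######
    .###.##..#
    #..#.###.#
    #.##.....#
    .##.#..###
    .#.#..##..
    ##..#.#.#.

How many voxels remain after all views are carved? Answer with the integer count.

remaining voxels: 49

before carving: 1000 voxels (10×10×10)
step 1: project along x, AND mask (31/100) → |grid| = 310
step 2: project along z, AND mask (32/100) → |grid| = 102
step 3: project along y, AND mask (52/100) → |grid| = 49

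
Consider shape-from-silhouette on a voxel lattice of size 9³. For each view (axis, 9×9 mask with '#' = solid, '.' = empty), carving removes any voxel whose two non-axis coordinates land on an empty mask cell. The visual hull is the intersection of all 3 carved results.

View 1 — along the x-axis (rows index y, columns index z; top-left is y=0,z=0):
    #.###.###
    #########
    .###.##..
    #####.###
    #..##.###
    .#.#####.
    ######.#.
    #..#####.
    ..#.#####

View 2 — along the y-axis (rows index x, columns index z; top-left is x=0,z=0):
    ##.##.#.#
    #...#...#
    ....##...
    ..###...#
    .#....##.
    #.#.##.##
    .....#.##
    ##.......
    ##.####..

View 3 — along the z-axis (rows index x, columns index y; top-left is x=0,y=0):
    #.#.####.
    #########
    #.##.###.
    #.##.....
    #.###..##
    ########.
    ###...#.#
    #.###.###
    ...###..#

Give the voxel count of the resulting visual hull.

full grid |V| = 729
carve view 1 (along x, YZ-mask fill 60/81): 540 voxels remain
carve view 2 (along y, XZ-mask fill 35/81): 231 voxels remain
carve view 3 (along z, XY-mask fill 54/81): 146 voxels remain

|visual hull| = 146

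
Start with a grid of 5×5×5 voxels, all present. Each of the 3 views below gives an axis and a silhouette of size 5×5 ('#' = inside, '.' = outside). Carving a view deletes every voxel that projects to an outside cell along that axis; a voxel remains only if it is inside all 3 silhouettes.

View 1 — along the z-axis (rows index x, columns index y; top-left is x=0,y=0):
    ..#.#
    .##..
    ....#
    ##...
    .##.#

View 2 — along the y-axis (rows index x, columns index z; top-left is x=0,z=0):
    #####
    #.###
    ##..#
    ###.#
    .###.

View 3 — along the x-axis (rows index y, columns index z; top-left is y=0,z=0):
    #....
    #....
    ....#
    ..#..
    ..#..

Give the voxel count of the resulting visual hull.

start: 5×5×5 = 125 voxels
V1 z: intersect with XY mask (10 set) -- 50 left
V2 y: intersect with XZ mask (19 set) -- 38 left
V3 x: intersect with YZ mask (5 set) -- 7 left

voxel count = 7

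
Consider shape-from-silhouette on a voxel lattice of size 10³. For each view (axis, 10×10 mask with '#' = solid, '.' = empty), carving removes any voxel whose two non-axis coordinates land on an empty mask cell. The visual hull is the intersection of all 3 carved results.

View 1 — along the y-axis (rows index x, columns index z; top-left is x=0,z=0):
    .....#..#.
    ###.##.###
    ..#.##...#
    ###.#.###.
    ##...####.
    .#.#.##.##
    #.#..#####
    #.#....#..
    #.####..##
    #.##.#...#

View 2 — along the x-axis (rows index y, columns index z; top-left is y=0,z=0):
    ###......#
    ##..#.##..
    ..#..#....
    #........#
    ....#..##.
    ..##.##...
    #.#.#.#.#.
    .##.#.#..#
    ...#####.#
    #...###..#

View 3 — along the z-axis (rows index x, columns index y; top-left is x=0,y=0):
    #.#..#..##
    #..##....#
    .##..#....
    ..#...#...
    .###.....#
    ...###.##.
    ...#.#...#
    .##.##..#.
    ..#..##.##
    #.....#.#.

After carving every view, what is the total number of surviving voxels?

|visual hull| = 89

start: 10×10×10 = 1000 voxels
[1] y-view keeps 55 columns → grid now 550
[2] x-view keeps 41 columns → grid now 227
[3] z-view keeps 39 columns → grid now 89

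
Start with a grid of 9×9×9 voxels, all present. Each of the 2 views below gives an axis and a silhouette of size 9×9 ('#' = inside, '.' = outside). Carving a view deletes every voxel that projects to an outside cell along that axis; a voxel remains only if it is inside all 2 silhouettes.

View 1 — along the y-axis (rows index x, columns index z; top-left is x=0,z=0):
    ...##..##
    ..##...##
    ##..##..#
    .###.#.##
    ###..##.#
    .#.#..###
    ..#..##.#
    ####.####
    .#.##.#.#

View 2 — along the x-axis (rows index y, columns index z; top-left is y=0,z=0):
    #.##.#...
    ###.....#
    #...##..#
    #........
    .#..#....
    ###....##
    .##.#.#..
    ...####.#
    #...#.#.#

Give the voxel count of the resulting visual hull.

169 voxels

full grid |V| = 729
step 1: project along y, AND mask (47/81) → |grid| = 423
step 2: project along x, AND mask (33/81) → |grid| = 169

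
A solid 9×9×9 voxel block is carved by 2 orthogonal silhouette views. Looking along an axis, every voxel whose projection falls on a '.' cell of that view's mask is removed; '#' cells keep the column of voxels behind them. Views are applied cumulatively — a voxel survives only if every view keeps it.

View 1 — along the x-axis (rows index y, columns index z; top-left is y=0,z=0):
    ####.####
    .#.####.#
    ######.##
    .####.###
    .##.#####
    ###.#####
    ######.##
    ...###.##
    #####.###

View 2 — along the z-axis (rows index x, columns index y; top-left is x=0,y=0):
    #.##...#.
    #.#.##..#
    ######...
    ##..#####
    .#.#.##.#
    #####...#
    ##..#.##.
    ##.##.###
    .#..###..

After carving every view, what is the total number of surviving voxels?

start: 9×9×9 = 729 voxels
step 1: project along x, AND mask (65/81) → |grid| = 585
step 2: project along z, AND mask (49/81) → |grid| = 354

|visual hull| = 354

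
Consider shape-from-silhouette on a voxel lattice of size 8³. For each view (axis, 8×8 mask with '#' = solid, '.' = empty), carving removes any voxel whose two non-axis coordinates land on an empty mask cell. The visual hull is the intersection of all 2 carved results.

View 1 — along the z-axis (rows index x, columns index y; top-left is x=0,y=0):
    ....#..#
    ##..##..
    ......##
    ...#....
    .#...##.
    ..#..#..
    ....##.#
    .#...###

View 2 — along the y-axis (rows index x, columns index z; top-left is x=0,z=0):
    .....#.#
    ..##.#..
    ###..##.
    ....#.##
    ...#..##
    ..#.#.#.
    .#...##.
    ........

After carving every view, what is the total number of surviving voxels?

start: 8×8×8 = 512 voxels
  1. axis=2 (XY plane), |mask|=21  ⇒  voxels=168
  2. axis=1 (XZ plane), |mask|=22  ⇒  voxels=53

remaining voxels: 53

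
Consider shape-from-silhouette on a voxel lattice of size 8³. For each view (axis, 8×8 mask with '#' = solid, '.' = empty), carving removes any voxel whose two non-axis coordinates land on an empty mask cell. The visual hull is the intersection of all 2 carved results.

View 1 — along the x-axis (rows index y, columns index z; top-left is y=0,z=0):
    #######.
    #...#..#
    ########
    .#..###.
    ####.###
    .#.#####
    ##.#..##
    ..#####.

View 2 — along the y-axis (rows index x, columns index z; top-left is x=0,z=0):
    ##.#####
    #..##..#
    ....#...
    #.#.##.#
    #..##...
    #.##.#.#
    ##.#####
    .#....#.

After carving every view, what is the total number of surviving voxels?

start: 8×8×8 = 512 voxels
  1. axis=0 (YZ plane), |mask|=45  ⇒  voxels=360
  2. axis=1 (XZ plane), |mask|=34  ⇒  voxels=192

remaining voxels: 192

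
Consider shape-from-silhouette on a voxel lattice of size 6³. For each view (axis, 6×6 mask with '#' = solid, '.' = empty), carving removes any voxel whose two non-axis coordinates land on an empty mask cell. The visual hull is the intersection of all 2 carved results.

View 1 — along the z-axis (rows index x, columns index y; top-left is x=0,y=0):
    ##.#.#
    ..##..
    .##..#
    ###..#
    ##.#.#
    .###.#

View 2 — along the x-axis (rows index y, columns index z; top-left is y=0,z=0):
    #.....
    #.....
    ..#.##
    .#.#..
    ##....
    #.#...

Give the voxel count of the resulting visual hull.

remaining voxels: 38

start: 6×6×6 = 216 voxels
carve view 1 (along z, XY-mask fill 21/36): 126 voxels remain
carve view 2 (along x, YZ-mask fill 11/36): 38 voxels remain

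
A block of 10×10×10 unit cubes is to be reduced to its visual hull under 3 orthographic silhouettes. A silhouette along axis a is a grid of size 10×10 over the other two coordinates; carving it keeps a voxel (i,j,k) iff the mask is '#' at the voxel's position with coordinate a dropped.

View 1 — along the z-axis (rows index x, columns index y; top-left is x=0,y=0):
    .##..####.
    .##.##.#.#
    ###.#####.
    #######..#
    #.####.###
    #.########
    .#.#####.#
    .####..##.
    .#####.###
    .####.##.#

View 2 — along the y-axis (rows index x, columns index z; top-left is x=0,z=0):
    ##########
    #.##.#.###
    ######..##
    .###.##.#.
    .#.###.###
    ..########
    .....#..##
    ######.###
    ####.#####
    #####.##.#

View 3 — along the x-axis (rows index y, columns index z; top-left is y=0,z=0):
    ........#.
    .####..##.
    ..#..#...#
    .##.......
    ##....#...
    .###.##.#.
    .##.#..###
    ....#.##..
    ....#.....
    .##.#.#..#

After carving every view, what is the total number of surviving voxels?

full grid |V| = 1000
[1] z-view keeps 73 columns → grid now 730
[2] y-view keeps 75 columns → grid now 545
[3] x-view keeps 36 columns → grid now 197

voxel count = 197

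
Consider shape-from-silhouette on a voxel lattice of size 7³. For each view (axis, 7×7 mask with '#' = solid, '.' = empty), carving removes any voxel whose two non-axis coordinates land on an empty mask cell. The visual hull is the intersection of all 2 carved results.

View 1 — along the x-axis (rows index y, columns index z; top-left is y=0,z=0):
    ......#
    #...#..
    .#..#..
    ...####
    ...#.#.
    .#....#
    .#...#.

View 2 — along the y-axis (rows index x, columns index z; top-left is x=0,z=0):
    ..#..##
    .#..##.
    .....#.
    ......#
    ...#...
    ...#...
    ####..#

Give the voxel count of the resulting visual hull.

voxel count = 34

start: 7×7×7 = 343 voxels
carve view 1 (along x, YZ-mask fill 15/49): 105 voxels remain
carve view 2 (along y, XZ-mask fill 15/49): 34 voxels remain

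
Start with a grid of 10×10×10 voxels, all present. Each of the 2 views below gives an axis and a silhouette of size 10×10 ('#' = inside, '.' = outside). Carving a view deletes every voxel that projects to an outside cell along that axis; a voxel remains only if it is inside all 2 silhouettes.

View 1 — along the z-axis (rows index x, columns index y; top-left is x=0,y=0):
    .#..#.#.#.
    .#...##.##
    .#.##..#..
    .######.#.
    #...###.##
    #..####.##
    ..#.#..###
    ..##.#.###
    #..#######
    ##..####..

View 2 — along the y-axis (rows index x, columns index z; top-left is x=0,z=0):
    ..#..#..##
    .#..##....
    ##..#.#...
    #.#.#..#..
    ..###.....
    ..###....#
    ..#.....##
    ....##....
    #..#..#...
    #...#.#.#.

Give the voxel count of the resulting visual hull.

initial block: 10^3 = 1000
  1. axis=2 (XY plane), |mask|=58  ⇒  voxels=580
  2. axis=1 (XZ plane), |mask|=34  ⇒  voxels=196

196 voxels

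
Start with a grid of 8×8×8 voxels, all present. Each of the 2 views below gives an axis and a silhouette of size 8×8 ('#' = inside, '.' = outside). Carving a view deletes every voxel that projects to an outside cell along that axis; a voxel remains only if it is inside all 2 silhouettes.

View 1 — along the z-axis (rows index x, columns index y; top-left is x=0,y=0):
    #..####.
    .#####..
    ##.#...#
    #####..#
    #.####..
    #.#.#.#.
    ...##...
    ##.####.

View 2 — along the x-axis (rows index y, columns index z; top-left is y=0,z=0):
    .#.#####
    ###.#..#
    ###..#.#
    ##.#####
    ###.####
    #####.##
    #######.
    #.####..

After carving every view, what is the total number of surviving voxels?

initial block: 8^3 = 512
V1 z: intersect with XY mask (37 set) -- 296 left
V2 x: intersect with YZ mask (49 set) -- 233 left

voxel count = 233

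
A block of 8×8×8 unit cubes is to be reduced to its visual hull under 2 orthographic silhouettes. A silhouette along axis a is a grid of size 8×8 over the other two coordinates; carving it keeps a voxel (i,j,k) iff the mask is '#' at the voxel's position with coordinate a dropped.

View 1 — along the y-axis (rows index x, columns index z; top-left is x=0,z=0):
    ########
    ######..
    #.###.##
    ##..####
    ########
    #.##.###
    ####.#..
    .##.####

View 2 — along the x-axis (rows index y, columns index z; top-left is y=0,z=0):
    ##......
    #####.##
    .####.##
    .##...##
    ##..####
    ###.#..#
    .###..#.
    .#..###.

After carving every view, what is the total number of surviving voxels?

initial block: 8^3 = 512
carve view 1 (along y, XZ-mask fill 51/64): 408 voxels remain
carve view 2 (along x, YZ-mask fill 38/64): 239 voxels remain

|visual hull| = 239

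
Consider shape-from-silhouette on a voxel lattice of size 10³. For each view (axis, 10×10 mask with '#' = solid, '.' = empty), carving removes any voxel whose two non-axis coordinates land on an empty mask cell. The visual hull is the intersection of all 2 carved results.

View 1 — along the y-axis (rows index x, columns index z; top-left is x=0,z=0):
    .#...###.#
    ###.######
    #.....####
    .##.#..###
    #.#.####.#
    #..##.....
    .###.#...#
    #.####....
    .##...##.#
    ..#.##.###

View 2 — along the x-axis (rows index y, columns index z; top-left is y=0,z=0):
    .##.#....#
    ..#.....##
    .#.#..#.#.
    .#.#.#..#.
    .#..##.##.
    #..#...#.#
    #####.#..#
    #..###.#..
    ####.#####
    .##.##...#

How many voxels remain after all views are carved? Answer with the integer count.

|visual hull| = 279

before carving: 1000 voxels (10×10×10)
step 1: project along y, AND mask (56/100) → |grid| = 560
step 2: project along x, AND mask (50/100) → |grid| = 279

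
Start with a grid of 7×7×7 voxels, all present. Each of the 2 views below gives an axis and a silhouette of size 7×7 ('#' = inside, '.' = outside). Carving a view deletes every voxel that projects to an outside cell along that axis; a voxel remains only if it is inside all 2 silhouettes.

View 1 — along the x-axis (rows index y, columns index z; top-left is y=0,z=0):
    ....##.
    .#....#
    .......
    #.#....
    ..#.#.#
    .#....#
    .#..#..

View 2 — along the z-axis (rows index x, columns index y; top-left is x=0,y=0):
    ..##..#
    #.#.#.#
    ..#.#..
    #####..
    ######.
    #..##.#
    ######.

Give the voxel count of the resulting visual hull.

before carving: 343 voxels (7×7×7)
step 1: project along x, AND mask (13/49) → |grid| = 91
step 2: project along z, AND mask (30/49) → |grid| = 54

54 voxels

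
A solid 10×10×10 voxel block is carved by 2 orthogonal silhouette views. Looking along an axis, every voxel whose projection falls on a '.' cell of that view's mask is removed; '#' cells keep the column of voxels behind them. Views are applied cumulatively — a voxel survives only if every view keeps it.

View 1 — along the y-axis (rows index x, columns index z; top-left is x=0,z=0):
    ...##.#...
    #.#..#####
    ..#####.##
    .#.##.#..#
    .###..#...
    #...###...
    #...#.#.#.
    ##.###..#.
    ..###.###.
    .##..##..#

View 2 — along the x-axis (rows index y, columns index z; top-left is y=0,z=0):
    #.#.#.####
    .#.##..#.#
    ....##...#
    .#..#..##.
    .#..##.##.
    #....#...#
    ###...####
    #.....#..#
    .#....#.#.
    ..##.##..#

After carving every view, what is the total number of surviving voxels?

226 voxels

initial block: 10^3 = 1000
[1] y-view keeps 51 columns → grid now 510
[2] x-view keeps 45 columns → grid now 226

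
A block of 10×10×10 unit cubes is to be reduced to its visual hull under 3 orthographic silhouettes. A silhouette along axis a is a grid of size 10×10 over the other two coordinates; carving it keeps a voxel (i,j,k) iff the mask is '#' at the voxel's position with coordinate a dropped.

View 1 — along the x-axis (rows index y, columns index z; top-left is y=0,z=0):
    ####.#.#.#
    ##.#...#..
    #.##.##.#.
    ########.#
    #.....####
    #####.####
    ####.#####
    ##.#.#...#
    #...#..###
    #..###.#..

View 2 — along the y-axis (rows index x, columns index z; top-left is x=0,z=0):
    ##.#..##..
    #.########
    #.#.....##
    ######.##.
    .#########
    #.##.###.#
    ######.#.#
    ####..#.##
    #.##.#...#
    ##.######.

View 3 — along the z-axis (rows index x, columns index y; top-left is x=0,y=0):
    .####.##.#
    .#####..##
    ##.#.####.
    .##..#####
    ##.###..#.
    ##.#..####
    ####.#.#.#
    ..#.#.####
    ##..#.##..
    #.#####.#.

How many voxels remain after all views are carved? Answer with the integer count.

|visual hull| = 311

full grid |V| = 1000
  1. axis=0 (YZ plane), |mask|=64  ⇒  voxels=640
  2. axis=1 (XZ plane), |mask|=70  ⇒  voxels=465
  3. axis=2 (XY plane), |mask|=66  ⇒  voxels=311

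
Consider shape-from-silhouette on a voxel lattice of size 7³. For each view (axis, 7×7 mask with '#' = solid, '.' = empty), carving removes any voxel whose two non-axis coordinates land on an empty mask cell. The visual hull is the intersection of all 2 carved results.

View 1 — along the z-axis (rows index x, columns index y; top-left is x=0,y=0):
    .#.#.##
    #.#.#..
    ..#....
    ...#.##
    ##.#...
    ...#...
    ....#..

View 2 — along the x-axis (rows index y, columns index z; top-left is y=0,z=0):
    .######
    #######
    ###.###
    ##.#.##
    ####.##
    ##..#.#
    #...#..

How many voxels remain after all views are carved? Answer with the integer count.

full grid |V| = 343
  1. axis=2 (XY plane), |mask|=16  ⇒  voxels=112
  2. axis=0 (YZ plane), |mask|=36  ⇒  voxels=82

|visual hull| = 82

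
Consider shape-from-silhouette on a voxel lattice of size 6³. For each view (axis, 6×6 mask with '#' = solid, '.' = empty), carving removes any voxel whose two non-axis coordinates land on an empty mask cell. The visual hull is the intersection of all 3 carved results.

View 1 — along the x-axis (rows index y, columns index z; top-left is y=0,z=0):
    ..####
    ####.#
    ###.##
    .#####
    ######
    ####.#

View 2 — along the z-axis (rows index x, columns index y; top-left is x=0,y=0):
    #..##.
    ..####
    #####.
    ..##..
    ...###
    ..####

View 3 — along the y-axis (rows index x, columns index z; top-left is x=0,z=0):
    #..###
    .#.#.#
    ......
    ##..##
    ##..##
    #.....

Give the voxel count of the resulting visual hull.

remaining voxels: 41

before carving: 216 voxels (6×6×6)
  1. axis=0 (YZ plane), |mask|=30  ⇒  voxels=180
  2. axis=2 (XY plane), |mask|=21  ⇒  voxels=108
  3. axis=1 (XZ plane), |mask|=16  ⇒  voxels=41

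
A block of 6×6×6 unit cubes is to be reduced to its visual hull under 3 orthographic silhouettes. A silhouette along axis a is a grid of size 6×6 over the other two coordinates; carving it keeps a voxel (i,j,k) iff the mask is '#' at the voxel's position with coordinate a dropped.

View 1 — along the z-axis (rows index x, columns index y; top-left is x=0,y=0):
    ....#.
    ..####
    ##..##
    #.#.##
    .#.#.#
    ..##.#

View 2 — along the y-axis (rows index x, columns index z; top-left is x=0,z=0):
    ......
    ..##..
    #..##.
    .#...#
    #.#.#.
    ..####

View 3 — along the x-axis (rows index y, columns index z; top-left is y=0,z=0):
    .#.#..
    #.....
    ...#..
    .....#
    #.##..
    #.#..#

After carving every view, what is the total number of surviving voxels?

voxel count = 18

before carving: 216 voxels (6×6×6)
after view 1 [z-axis, 19 of 36 cells solid] → remaining = 114
after view 2 [y-axis, 14 of 36 cells solid] → remaining = 49
after view 3 [x-axis, 11 of 36 cells solid] → remaining = 18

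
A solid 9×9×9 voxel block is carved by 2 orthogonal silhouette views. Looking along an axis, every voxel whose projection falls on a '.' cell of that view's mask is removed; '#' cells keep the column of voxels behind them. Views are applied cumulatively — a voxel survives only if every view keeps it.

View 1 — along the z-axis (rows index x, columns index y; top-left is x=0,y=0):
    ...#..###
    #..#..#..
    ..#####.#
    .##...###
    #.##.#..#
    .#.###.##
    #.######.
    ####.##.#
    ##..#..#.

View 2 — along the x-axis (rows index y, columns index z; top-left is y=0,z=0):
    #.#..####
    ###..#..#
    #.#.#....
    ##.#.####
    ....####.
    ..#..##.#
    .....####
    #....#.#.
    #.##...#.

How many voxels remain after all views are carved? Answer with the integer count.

213 voxels

before carving: 729 voxels (9×9×9)
carve view 1 (along z, XY-mask fill 47/81): 423 voxels remain
carve view 2 (along x, YZ-mask fill 40/81): 213 voxels remain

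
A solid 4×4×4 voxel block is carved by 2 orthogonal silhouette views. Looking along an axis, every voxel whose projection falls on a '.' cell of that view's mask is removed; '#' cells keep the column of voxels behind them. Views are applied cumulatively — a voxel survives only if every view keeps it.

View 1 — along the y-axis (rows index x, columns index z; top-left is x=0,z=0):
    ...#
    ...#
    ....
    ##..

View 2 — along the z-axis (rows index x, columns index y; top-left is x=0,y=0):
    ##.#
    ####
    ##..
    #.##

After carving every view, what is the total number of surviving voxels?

remaining voxels: 13

full grid |V| = 64
step 1: project along y, AND mask (4/16) → |grid| = 16
step 2: project along z, AND mask (12/16) → |grid| = 13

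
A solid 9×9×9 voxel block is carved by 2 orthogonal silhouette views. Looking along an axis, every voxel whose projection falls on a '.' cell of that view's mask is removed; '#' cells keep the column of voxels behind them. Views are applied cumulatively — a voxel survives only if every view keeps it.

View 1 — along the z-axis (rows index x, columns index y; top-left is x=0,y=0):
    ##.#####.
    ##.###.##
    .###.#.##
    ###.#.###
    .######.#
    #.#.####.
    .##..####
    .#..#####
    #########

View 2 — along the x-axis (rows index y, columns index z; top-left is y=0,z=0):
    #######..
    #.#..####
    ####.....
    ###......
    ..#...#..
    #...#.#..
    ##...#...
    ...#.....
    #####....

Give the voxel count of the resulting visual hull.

before carving: 729 voxels (9×9×9)
[1] z-view keeps 61 columns → grid now 549
[2] x-view keeps 34 columns → grid now 224

remaining voxels: 224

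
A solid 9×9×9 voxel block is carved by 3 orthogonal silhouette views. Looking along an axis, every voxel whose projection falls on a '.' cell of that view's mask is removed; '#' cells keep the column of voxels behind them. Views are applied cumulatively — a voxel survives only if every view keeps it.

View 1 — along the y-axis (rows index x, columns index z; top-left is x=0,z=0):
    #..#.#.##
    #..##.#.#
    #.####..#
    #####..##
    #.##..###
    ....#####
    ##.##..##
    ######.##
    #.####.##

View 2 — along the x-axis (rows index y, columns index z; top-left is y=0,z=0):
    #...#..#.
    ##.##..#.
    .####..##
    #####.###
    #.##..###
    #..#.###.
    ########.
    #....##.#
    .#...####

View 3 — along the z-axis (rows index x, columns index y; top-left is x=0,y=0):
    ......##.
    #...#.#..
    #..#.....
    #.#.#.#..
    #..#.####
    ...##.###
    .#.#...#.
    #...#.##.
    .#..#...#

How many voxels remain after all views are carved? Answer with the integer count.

|visual hull| = 128

full grid |V| = 729
carve view 1 (along y, XZ-mask fill 55/81): 495 voxels remain
carve view 2 (along x, YZ-mask fill 50/81): 313 voxels remain
carve view 3 (along z, XY-mask fill 32/81): 128 voxels remain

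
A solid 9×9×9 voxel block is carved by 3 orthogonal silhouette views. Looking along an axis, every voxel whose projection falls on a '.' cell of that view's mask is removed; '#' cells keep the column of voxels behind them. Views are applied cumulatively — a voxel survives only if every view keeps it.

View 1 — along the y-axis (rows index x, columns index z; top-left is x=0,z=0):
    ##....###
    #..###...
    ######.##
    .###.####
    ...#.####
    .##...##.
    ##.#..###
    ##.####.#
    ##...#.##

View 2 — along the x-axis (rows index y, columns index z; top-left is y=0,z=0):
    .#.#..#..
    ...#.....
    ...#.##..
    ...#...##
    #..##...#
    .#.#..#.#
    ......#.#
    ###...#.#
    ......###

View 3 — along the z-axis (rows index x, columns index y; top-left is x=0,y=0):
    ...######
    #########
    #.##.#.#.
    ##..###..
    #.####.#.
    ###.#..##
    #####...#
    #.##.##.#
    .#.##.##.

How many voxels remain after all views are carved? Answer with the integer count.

start: 9×9×9 = 729 voxels
step 1: project along y, AND mask (51/81) → |grid| = 459
step 2: project along x, AND mask (28/81) → |grid| = 173
step 3: project along z, AND mask (54/81) → |grid| = 114

remaining voxels: 114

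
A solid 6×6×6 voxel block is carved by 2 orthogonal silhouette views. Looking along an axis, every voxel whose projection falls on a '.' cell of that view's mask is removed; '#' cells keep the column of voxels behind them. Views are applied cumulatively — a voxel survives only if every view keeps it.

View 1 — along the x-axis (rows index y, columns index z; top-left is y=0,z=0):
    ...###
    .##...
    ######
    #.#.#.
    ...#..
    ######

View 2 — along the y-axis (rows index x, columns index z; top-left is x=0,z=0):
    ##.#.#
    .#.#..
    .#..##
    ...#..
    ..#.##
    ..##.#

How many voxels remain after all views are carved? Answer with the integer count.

voxel count = 56

initial block: 6^3 = 216
V1 x: intersect with YZ mask (21 set) -- 126 left
V2 y: intersect with XZ mask (16 set) -- 56 left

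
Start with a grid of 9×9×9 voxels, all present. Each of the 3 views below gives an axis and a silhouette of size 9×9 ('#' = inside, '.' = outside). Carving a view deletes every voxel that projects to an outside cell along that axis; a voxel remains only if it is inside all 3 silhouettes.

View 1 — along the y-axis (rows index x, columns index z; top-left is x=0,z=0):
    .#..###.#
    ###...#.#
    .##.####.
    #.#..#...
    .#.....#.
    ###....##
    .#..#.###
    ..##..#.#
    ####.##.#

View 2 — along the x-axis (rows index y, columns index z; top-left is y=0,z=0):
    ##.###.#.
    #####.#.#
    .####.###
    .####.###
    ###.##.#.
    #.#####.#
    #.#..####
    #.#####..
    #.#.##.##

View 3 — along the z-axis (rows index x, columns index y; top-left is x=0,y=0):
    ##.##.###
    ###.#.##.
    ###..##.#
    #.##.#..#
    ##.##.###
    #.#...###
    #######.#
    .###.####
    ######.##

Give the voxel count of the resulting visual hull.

initial block: 9^3 = 729
[1] y-view keeps 42 columns → grid now 378
[2] x-view keeps 58 columns → grid now 267
[3] z-view keeps 59 columns → grid now 197

remaining voxels: 197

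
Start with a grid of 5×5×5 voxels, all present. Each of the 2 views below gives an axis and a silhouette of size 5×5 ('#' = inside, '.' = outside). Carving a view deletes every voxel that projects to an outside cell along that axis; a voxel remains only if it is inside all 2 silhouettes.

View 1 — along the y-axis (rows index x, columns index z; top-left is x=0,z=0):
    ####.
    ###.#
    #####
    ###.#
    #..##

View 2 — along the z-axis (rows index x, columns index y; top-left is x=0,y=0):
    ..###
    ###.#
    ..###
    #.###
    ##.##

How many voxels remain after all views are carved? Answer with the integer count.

start: 5×5×5 = 125 voxels
step 1: project along y, AND mask (20/25) → |grid| = 100
step 2: project along z, AND mask (18/25) → |grid| = 71

71 voxels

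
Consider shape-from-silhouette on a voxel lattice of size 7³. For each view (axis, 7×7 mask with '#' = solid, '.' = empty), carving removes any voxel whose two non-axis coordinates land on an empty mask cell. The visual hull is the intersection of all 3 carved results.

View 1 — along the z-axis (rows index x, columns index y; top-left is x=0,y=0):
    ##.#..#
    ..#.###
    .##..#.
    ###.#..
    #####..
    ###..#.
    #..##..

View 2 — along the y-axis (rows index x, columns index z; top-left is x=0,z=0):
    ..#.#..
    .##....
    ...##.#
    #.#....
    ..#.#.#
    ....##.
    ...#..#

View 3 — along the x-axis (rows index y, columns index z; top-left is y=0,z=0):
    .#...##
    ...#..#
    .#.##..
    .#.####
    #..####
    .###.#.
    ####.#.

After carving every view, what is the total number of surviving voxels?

initial block: 7^3 = 343
[1] z-view keeps 27 columns → grid now 189
[2] y-view keeps 16 columns → grid now 62
[3] x-view keeps 27 columns → grid now 28

remaining voxels: 28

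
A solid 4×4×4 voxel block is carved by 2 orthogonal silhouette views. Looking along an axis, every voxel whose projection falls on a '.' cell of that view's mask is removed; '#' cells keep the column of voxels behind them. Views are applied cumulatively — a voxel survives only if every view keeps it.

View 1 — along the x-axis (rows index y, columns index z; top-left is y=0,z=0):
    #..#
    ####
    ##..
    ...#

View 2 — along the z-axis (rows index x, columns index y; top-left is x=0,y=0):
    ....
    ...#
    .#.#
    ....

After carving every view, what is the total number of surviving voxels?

start: 4×4×4 = 64 voxels
after view 1 [x-axis, 9 of 16 cells solid] → remaining = 36
after view 2 [z-axis, 3 of 16 cells solid] → remaining = 6

|visual hull| = 6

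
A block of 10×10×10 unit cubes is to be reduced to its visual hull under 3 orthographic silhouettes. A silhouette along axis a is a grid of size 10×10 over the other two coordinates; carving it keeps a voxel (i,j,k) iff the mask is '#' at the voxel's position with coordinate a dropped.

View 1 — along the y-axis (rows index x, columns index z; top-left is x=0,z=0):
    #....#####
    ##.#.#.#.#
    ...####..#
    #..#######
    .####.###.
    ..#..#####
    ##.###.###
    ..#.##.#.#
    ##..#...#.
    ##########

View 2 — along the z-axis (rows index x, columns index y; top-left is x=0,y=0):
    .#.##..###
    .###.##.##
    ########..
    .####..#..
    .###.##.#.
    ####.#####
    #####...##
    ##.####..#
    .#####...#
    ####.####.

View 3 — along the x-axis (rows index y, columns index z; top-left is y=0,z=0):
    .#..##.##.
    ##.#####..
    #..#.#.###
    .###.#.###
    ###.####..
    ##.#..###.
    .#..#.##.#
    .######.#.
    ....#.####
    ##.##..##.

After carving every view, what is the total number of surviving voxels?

initial block: 10^3 = 1000
[1] y-view keeps 65 columns → grid now 650
[2] z-view keeps 69 columns → grid now 449
[3] x-view keeps 61 columns → grid now 281

voxel count = 281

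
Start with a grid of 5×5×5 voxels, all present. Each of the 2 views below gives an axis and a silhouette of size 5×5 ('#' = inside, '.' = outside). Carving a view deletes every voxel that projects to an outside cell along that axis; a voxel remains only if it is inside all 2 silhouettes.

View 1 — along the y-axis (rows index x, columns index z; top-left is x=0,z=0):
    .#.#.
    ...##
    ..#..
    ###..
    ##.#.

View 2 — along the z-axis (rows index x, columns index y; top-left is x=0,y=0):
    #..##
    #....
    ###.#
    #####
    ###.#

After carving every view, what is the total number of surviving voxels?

start: 5×5×5 = 125 voxels
step 1: project along y, AND mask (11/25) → |grid| = 55
step 2: project along z, AND mask (17/25) → |grid| = 39

39 voxels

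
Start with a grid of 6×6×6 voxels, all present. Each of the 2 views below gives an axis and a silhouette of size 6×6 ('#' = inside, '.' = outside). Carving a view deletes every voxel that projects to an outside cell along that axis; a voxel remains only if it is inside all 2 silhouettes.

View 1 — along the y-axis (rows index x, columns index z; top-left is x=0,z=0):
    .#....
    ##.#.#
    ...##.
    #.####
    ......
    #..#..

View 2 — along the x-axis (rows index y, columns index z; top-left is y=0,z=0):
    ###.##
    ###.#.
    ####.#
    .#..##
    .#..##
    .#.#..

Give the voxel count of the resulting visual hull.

initial block: 6^3 = 216
carve view 1 (along y, XZ-mask fill 14/36): 84 voxels remain
carve view 2 (along x, YZ-mask fill 22/36): 48 voxels remain

voxel count = 48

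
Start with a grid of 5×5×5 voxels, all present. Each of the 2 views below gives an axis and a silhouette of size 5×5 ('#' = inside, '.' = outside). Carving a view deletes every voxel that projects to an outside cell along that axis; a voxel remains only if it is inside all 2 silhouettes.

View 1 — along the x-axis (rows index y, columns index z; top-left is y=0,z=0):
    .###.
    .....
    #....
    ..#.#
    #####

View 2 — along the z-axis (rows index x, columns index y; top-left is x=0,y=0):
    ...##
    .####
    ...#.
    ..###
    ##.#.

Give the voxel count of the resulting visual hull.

30 voxels

initial block: 5^3 = 125
  1. axis=0 (YZ plane), |mask|=11  ⇒  voxels=55
  2. axis=2 (XY plane), |mask|=13  ⇒  voxels=30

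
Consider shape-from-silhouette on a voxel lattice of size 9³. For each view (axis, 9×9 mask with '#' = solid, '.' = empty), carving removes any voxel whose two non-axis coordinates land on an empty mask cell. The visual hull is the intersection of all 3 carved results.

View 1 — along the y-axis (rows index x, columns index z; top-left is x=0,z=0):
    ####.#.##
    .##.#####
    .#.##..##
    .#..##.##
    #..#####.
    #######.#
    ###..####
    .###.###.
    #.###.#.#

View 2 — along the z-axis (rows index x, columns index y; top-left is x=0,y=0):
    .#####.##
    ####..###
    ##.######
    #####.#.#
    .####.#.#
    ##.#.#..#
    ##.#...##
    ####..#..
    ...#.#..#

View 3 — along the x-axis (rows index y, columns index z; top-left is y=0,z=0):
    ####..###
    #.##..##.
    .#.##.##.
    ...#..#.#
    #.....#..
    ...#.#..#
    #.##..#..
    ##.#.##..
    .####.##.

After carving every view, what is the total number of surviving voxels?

160 voxels

full grid |V| = 729
V1 y: intersect with XZ mask (57 set) -- 513 left
V2 z: intersect with XY mask (53 set) -- 332 left
V3 x: intersect with YZ mask (40 set) -- 160 left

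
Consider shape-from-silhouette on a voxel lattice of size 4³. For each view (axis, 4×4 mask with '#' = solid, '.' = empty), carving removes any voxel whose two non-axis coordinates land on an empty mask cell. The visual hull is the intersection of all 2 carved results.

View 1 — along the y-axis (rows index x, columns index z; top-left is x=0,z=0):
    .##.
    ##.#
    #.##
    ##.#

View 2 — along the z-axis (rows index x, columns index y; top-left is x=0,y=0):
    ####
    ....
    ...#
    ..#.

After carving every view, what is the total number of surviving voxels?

|visual hull| = 14

full grid |V| = 64
V1 y: intersect with XZ mask (11 set) -- 44 left
V2 z: intersect with XY mask (6 set) -- 14 left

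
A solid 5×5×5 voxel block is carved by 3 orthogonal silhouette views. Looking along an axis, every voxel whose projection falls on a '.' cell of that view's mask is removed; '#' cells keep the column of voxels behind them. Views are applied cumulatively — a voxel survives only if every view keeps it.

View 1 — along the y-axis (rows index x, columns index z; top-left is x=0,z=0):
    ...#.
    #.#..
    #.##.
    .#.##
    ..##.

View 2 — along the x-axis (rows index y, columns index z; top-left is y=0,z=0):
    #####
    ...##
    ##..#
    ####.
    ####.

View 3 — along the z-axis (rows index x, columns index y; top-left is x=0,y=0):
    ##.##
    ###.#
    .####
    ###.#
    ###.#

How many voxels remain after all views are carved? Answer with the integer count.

full grid |V| = 125
V1 y: intersect with XZ mask (11 set) -- 55 left
V2 x: intersect with YZ mask (18 set) -- 40 left
V3 z: intersect with XY mask (20 set) -- 31 left

31 voxels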